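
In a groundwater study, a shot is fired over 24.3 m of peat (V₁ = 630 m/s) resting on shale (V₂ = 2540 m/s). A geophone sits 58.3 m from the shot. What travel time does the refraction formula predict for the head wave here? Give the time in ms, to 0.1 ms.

t = x/V₂ + 2h·√(V₂²−V₁²)/(V₁V₂).
√(V₂²−V₁²) = √(2540²−630²) = 2460.6 m/s; delay term = 2·24.3·2460.6/(630·2540) = 0.07473 s.
t = 58.3/2540 + 0.07473 = 0.09769 s.

97.7 ms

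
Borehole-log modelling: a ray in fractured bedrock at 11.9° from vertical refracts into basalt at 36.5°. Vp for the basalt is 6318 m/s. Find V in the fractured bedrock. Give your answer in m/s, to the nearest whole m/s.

2190 m/s

Snell's law: sin 11.9°/V₁ = sin 36.5°/V₂.
V₁ = V₂·sin 11.9°/sin 36.5° = 6318 × 0.3467 = 2190.23 m/s.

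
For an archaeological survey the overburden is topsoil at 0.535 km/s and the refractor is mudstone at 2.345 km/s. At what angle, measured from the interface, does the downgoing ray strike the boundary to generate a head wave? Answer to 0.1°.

76.8°

At critical incidence the refracted ray runs along the interface (θ₂ = 90°), so sin θ_c = V₁/V₂.
θ_c = arcsin(0.535/2.345) = arcsin 0.2281 = 13.19°.
Measured from the interface: 90° − 13.19° = 76.81°.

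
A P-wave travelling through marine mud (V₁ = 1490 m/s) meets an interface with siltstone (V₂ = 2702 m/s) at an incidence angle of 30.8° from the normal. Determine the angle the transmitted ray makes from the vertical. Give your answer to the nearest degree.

sin θ₁/V₁ = sin θ₂/V₂ ⇒ sin θ₂ = 2702·sin 30.8°/1490 = 2702·0.5120/1490 = 0.9286.
θ₂ = arcsin 0.9286 = 68.21° from the normal.

68°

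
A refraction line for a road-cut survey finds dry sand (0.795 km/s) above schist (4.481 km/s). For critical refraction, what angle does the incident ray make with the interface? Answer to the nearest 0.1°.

79.8°

Critical incidence: sin θ_c = V₁/V₂ = 0.795/4.481 = 0.1774.
θ_c = arcsin 0.1774 = 10.22°.
Measured from the interface: 90° − 10.22° = 79.78°.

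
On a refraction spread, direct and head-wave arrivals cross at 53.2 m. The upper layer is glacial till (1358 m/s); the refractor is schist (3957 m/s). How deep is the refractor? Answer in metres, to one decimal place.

18.6 m

x_cross = 2h·√((V₂+V₁)/(V₂−V₁)) → h = x_cross / (2·√((V₂+V₁)/(V₂−V₁))).
√((V₂+V₁)/(V₂−V₁)) = √((3957+1358)/(3957−1358)) = 1.4300.
h = 53.2 / (2·1.4300) = 18.60 m.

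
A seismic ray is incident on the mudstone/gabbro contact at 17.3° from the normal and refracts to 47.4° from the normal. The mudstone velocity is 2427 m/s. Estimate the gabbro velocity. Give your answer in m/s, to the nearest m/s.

6008 m/s

sin 17.3° = 0.2974; sin 47.4° = 0.7361.
V₂ = V₁·(sin θ₂/sin θ₁) = 2427·(0.7361/0.2974) = 6007.59 m/s.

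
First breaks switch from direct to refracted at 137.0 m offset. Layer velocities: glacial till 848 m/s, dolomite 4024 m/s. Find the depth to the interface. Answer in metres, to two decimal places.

55.31 m

x_cross = 2h·√((V₂+V₁)/(V₂−V₁)) → h = x_cross / (2·√((V₂+V₁)/(V₂−V₁))).
√((V₂+V₁)/(V₂−V₁)) = √((4024+848)/(4024−848)) = 1.2385.
h = 137.0 / (2·1.2385) = 55.31 m.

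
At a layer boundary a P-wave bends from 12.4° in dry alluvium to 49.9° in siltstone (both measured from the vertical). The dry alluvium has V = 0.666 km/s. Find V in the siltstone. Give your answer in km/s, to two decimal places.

Snell's law: sin 12.4°/V₁ = sin 49.9°/V₂.
V₂ = V₁·sin 49.9°/sin 12.4° = 0.666 × 3.5622 = 2.37 km/s.

2.37 km/s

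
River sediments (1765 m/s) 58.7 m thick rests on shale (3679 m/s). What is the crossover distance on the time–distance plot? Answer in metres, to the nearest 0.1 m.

θ_c = arcsin(1765/3679) = 28.67°, so cos θ_c = 0.8774 and tᵢ = 2h cos θ_c/V₁ = 0.0584 s.
At crossover x/V₁ = x/V₂ + tᵢ ⇒ x = tᵢ/(1/V₁ − 1/V₂) = 0.05836/(5.6657e-04 − 2.7181e-04) = 198.00 m.

198.0 m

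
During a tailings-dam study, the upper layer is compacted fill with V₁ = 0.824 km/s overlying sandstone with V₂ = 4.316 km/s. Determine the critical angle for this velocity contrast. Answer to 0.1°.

At critical incidence the refracted ray runs along the interface (θ₂ = 90°), so sin θ_c = V₁/V₂.
θ_c = arcsin(0.824/4.316) = arcsin 0.1909 = 11.01°.

11.0°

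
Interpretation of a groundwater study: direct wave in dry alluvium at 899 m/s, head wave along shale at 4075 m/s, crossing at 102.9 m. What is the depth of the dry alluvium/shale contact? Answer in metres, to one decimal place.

h = (x_cross/2)·√((V₂−V₁)/(V₂+V₁)).
(V₂−V₁)/(V₂+V₁) = (4075−899)/(4075+899) = 0.6385; √ = 0.7991.
h = (102.9/2)·0.7991 = 41.11 m.

41.1 m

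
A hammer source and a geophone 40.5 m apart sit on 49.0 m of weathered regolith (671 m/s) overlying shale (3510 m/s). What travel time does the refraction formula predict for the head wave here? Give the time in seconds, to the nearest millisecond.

t = x/V₂ + 2h·√(V₂²−V₁²)/(V₁V₂).
√(V₂²−V₁²) = √(3510²−671²) = 3445.3 m/s; delay term = 2·49.0·3445.3/(671·3510) = 0.14336 s.
t = 40.5/3510 + 0.14336 = 0.15490 s.

0.155 s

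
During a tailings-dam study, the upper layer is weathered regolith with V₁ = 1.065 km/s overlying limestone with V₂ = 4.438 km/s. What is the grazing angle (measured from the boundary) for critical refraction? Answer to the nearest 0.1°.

76.1°

At critical incidence the refracted ray runs along the interface (θ₂ = 90°), so sin θ_c = V₁/V₂.
θ_c = arcsin(1.065/4.438) = arcsin 0.2400 = 13.88°.
Measured from the interface: 90° − 13.88° = 76.12°.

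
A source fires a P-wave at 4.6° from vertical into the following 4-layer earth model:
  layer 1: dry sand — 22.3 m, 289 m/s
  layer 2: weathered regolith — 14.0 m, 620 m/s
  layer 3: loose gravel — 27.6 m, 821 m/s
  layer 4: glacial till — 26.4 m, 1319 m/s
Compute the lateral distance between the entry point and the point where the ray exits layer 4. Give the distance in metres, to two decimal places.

p = sin θ₁/V₁ = sin 4.6°/289 = 2.7750e-04 s/m is conserved through the stack.
Layer 1: θ = 4.60°; offset = 22.3·tan 4.60° = 1.7942 m.
Layer 2: sin θ = p·620 = 0.1721 → θ = 9.91°; offset = 14.0·tan 9.91° = 2.4452 m.
Layer 3: sin θ = p·821 = 0.2278 → θ = 13.17°; offset = 27.6·tan 13.17° = 6.4580 m.
Layer 4: sin θ = p·1319 = 0.3660 → θ = 21.47°; offset = 26.4·tan 21.47° = 10.3838 m.
Summing the layer offsets gives 21.0812 m.

21.08 m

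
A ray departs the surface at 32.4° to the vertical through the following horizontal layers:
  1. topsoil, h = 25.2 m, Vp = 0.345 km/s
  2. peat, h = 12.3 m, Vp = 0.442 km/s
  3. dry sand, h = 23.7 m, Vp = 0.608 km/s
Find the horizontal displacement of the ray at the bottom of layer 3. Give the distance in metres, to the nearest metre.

Apply Snell's law at each interface; in layer i the horizontal offset is hᵢ·tan θᵢ.
Layer 1: θ = 32.40°; offset = 25.2·tan 32.40° = 15.992 m.
Layer 2: sin θ = 0.442·sin 32.4°/0.345 = 0.6865, θ = 43.35°; offset = 12.3·tan 43.35° = 11.612 m.
Layer 3: sin θ = 0.608·sin 32.4°/0.345 = 0.9443, θ = 70.79°; offset = 23.7·tan 70.79° = 68.005 m.
Summing the layer offsets gives 95.609 m.

96 m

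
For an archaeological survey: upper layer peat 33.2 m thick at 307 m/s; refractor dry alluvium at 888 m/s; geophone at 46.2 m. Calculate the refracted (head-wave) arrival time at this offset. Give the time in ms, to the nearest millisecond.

255 ms

θ_c = arcsin(V₁/V₂) = arcsin(307/888) = 20.23°, cos θ_c = 0.9383.
Intercept time tᵢ = 2h cos θ_c / V₁ = 2·33.2·0.9383/307 = 0.20295 s.
t = x/V₂ + tᵢ = 46.2/888 + 0.20295 = 0.25498 s.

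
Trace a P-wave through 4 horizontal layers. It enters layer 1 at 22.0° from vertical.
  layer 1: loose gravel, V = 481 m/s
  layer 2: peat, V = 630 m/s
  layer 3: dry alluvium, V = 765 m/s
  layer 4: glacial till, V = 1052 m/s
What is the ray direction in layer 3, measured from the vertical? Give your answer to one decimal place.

36.6°

Snell's law across each interface conserves sin θ / V, so sin θ_3 = V_3·sin θ₁/V₁.
sin θ_3 = 765 × sin 22.0° / 481 = 0.5958.
θ_3 = arcsin 0.5958 = 36.57°.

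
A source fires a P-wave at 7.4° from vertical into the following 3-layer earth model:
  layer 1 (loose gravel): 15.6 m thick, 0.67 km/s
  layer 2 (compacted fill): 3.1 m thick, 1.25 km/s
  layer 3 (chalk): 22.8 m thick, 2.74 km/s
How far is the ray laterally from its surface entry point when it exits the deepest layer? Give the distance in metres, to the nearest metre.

17 m

Apply Snell's law at each interface; in layer i the horizontal offset is hᵢ·tan θᵢ.
Layer 1: θ = 7.40°; offset = 15.6·tan 7.40° = 2.026 m.
Layer 2: sin θ = 1.25·sin 7.4°/0.67 = 0.2403, θ = 13.90°; offset = 3.1·tan 13.90° = 0.767 m.
Layer 3: sin θ = 2.74·sin 7.4°/0.67 = 0.5267, θ = 31.78°; offset = 22.8·tan 31.78° = 14.128 m.
Total horizontal offset = 16.921 m.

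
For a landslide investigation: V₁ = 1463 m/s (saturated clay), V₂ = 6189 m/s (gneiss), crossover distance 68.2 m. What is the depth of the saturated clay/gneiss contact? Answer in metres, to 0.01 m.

x_cross = 2h·√((V₂+V₁)/(V₂−V₁)) → h = x_cross / (2·√((V₂+V₁)/(V₂−V₁))).
√((V₂+V₁)/(V₂−V₁)) = √((6189+1463)/(6189−1463)) = 1.2724.
h = 68.2 / (2·1.2724) = 26.80 m.

26.80 m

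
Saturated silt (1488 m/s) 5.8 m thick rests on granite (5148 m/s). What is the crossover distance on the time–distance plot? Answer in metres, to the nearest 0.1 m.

θ_c = arcsin(1488/5148) = 16.80°, so cos θ_c = 0.9573 and tᵢ = 2h cos θ_c/V₁ = 0.0075 s.
At crossover x/V₁ = x/V₂ + tᵢ ⇒ x = tᵢ/(1/V₁ − 1/V₂) = 0.00746/(6.7204e-04 − 1.9425e-04) = 15.62 m.

15.6 m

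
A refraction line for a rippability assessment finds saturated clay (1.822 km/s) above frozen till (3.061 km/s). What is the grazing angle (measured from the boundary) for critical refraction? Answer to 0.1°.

Critical incidence: sin θ_c = V₁/V₂ = 1.822/3.061 = 0.5952.
θ_c = arcsin 0.5952 = 36.53°.
Measured from the interface: 90° − 36.53° = 53.47°.

53.5°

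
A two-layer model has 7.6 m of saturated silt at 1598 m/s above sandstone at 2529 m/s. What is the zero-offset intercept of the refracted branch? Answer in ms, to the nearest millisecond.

θ_c = arcsin(V₁/V₂) = arcsin(1598/2529) = 39.19°; cos θ_c = 0.7751.
tᵢ = 2h·cos θ_c / V₁ = 2·7.6·0.7751 / 1598 = 0.00737 s.

7 ms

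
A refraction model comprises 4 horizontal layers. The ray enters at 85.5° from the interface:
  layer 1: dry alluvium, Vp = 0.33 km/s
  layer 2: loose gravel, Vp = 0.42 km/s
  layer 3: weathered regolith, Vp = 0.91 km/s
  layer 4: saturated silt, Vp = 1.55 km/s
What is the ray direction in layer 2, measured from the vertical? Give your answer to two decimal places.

5.73°

From the normal: θ₁ = 90° − 85.5° = 4.5°.
Ray parameter p = sin 4.5° / 0.33 = 2.3775e-01 s/km.
sin θ_2 = p·V_2 = 2.3775e-01 × 0.42 = 0.0999.
θ_2 = 5.73° from the vertical.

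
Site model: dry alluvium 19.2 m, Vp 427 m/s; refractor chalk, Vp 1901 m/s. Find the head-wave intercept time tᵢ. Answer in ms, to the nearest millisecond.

88 ms

θ_c = arcsin(V₁/V₂) = arcsin(427/1901) = 12.98°; cos θ_c = 0.9744.
tᵢ = 2h·cos θ_c / V₁ = 2·19.2·0.9744 / 427 = 0.08763 s.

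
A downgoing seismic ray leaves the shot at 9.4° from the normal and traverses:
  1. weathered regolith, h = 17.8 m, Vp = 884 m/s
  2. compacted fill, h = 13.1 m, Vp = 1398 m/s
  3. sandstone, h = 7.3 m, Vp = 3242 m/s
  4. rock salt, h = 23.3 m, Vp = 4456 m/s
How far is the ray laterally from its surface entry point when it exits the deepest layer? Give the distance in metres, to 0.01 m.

p = sin θ₁/V₁ = sin 9.4°/884 = 1.8476e-04 s/m is conserved through the stack.
Layer 1: θ = 9.40°; offset = 17.8·tan 9.40° = 2.9468 m.
Layer 2: sin θ = p·1398 = 0.2583 → θ = 14.97°; offset = 13.1·tan 14.97° = 3.5025 m.
Layer 3: sin θ = p·3242 = 0.5990 → θ = 36.80°; offset = 7.3·tan 36.80° = 5.4605 m.
Layer 4: sin θ = p·4456 = 0.8233 → θ = 55.41°; offset = 23.3·tan 55.41° = 33.7937 m.
Total horizontal offset = 45.7035 m.

45.70 m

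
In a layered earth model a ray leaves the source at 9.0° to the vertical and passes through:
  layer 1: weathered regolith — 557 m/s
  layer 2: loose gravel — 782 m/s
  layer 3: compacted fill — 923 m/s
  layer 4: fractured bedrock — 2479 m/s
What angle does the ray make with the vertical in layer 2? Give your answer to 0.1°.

12.7°

Snell's law across each interface conserves sin θ / V, so sin θ_2 = V_2·sin θ₁/V₁.
sin θ_2 = 782 × sin 9.0° / 557 = 0.2196.
θ_2 = 12.69° from the vertical.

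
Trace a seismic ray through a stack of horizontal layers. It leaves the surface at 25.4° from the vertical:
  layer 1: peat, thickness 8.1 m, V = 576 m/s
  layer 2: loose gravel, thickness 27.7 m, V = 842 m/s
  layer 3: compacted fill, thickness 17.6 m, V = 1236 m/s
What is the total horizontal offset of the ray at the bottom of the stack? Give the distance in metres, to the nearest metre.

p = sin θ₁/V₁ = sin 25.4°/576 = 7.4468e-04 s/m is conserved through the stack.
Layer 1: θ = 25.40°; offset = 8.1·tan 25.40° = 3.846 m.
Layer 2: sin θ = p·842 = 0.6270 → θ = 38.83°; offset = 27.7·tan 38.83° = 22.296 m.
Layer 3: sin θ = p·1236 = 0.9204 → θ = 66.99°; offset = 17.6·tan 66.99° = 41.439 m.
Σ offsets = 67.581 m.

68 m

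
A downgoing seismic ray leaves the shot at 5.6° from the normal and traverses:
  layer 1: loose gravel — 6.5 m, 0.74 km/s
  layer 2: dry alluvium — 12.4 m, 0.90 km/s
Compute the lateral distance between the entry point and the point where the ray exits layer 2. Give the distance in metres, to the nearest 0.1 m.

2.1 m

Ray parameter p = sin 5.6° / 0.74 km/s = 1.3187e-01 s/km.
Layer 1: θ = 5.60°; offset = 6.5·tan 5.60° = 0.637 m.
Layer 2: sin θ = p·0.90 = 0.1187 → θ = 6.82°; offset = 12.4·tan 6.82° = 1.482 m.
Total horizontal offset = 2.119 m.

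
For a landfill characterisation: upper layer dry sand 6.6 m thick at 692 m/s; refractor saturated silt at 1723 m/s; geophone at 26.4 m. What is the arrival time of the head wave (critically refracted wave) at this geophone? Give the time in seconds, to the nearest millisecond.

t = x/V₂ + 2h·√(V₂²−V₁²)/(V₁V₂).
√(V₂²−V₁²) = √(1723²−692²) = 1577.9 m/s; delay term = 2·6.6·1577.9/(692·1723) = 0.01747 s.
t = 26.4/1723 + 0.01747 = 0.03279 s.

0.033 s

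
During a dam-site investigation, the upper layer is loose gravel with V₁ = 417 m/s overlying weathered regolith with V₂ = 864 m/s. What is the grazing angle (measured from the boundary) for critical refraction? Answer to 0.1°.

At critical incidence the refracted ray runs along the interface (θ₂ = 90°), so sin θ_c = V₁/V₂.
θ_c = arcsin(417/864) = arcsin 0.4826 = 28.86°.
Measured from the interface: 90° − 28.86° = 61.14°.

61.1°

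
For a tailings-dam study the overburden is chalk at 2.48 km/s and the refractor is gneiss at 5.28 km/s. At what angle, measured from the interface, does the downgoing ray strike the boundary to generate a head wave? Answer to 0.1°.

Critical incidence: sin θ_c = V₁/V₂ = 2.48/5.28 = 0.4697.
θ_c = arcsin 0.4697 = 28.01°.
Measured from the interface: 90° − 28.01° = 61.99°.

62.0°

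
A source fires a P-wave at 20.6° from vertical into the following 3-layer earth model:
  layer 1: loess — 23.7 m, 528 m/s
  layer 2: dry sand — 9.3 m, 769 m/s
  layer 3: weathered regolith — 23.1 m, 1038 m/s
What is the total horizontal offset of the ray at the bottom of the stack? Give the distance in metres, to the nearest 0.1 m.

p = sin θ₁/V₁ = sin 20.6°/528 = 6.6637e-04 s/m is conserved through the stack.
Layer 1: θ = 20.60°; offset = 23.7·tan 20.60° = 8.908 m.
Layer 2: sin θ = p·769 = 0.5124 → θ = 30.83°; offset = 9.3·tan 30.83° = 5.550 m.
Layer 3: sin θ = p·1038 = 0.6917 → θ = 43.76°; offset = 23.1·tan 43.76° = 22.124 m.
Summing the layer offsets gives 36.582 m.

36.6 m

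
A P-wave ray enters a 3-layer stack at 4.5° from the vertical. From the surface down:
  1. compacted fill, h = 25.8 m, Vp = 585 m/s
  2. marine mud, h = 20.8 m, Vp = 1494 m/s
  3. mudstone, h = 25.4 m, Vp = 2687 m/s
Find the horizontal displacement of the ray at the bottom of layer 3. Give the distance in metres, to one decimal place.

p = sin θ₁/V₁ = sin 4.5°/585 = 1.3412e-04 s/m is conserved through the stack.
Layer 1: θ = 4.50°; offset = 25.8·tan 4.50° = 2.031 m.
Layer 2: sin θ = p·1494 = 0.2004 → θ = 11.56°; offset = 20.8·tan 11.56° = 4.254 m.
Layer 3: sin θ = p·2687 = 0.3604 → θ = 21.12°; offset = 25.4·tan 21.12° = 9.813 m.
Total horizontal offset = 16.097 m.

16.1 m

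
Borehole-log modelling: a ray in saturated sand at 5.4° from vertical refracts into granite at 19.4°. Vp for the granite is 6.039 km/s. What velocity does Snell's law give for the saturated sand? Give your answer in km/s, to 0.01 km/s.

Snell's law: sin 5.4°/V₁ = sin 19.4°/V₂.
V₁ = V₂·sin 5.4°/sin 19.4° = 6.039 × 0.2833 = 1.71 km/s.

1.71 km/s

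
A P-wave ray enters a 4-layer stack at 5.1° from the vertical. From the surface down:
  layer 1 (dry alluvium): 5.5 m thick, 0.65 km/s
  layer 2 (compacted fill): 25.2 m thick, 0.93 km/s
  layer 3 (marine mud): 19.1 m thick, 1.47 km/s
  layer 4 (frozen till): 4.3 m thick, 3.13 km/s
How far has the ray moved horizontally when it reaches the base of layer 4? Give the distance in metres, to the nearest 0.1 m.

Apply Snell's law at each interface; in layer i the horizontal offset is hᵢ·tan θᵢ.
Layer 1: θ = 5.10°; offset = 5.5·tan 5.10° = 0.491 m.
Layer 2: sin θ = 0.93·sin 5.1°/0.65 = 0.1272, θ = 7.31°; offset = 25.2·tan 7.31° = 3.231 m.
Layer 3: sin θ = 1.47·sin 5.1°/0.65 = 0.2010, θ = 11.60°; offset = 19.1·tan 11.60° = 3.920 m.
Layer 4: sin θ = 3.13·sin 5.1°/0.65 = 0.4281, θ = 25.34°; offset = 4.3·tan 25.34° = 2.037 m.
Total horizontal offset = 9.679 m.

9.7 m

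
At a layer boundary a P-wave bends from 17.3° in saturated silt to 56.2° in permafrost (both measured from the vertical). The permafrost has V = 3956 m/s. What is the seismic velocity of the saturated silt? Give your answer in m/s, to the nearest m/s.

1416 m/s

sin 17.3° = 0.2974; sin 56.2° = 0.8310.
V₁ = V₂·(sin θ₁/sin θ₂) = 3956·(0.2974/0.8310) = 1415.69 m/s.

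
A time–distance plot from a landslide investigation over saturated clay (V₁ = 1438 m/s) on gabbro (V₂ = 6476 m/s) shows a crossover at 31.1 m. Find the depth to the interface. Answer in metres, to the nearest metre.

x_cross = 2h·√((V₂+V₁)/(V₂−V₁)) → h = x_cross / (2·√((V₂+V₁)/(V₂−V₁))).
√((V₂+V₁)/(V₂−V₁)) = √((6476+1438)/(6476−1438)) = 1.2533.
h = 31.1 / (2·1.2533) = 12.41 m.

12 m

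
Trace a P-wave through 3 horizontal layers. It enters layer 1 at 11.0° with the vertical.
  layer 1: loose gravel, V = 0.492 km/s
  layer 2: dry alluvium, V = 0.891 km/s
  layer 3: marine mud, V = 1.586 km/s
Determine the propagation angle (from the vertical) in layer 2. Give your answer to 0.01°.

Ray parameter p = sin 11.0° / 0.492 = 3.8782e-01 s/km.
sin θ_2 = p·V_2 = 3.8782e-01 × 0.891 = 0.3456.
θ_2 = 20.22° from the vertical.

20.22°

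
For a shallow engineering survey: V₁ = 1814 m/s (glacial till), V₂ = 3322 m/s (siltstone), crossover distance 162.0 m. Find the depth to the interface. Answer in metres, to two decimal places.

43.89 m

x_cross = 2h·√((V₂+V₁)/(V₂−V₁)) → h = x_cross / (2·√((V₂+V₁)/(V₂−V₁))).
√((V₂+V₁)/(V₂−V₁)) = √((3322+1814)/(3322−1814)) = 1.8455.
h = 162.0 / (2·1.8455) = 43.89 m.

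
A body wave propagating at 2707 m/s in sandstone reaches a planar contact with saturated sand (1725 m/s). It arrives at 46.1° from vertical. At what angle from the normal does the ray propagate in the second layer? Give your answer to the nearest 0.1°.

sin θ₁/V₁ = sin θ₂/V₂ ⇒ sin θ₂ = 1725·sin 46.1°/2707 = 1725·0.7206/2707 = 0.4592.
θ₂ = sin⁻¹(0.4592) = 27.33° (from vertical).

27.3°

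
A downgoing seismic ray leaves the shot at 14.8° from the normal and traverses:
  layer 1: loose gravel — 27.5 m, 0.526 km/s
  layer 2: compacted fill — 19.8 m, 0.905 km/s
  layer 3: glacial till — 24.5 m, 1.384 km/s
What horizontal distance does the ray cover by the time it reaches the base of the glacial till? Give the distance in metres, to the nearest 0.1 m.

39.2 m

p = sin θ₁/V₁ = sin 14.8°/0.526 = 4.8564e-01 s/km is conserved through the stack.
Layer 1: θ = 14.80°; offset = 27.5·tan 14.80° = 7.266 m.
Layer 2: sin θ = p·0.905 = 0.4395 → θ = 26.07°; offset = 19.8·tan 26.07° = 9.688 m.
Layer 3: sin θ = p·1.384 = 0.6721 → θ = 42.23°; offset = 24.5·tan 42.23° = 22.240 m.
Summing the layer offsets gives 39.193 m.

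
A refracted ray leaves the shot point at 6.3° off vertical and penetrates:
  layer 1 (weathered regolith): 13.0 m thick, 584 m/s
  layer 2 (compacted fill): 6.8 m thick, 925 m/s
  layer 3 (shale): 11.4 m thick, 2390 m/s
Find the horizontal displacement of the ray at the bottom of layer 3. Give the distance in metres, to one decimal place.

8.4 m

p = sin θ₁/V₁ = sin 6.3°/584 = 1.8790e-04 s/m is conserved through the stack.
Layer 1: θ = 6.30°; offset = 13.0·tan 6.30° = 1.435 m.
Layer 2: sin θ = p·925 = 0.1738 → θ = 10.01°; offset = 6.8·tan 10.01° = 1.200 m.
Layer 3: sin θ = p·2390 = 0.4491 → θ = 26.68°; offset = 11.4·tan 26.68° = 5.730 m.
Total horizontal offset = 8.365 m.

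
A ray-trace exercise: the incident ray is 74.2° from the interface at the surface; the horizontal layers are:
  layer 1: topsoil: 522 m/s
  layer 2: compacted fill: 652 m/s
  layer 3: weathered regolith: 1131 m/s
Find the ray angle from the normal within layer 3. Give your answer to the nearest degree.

From the normal: θ₁ = 90° − 74.2° = 15.8°.
Snell's law across each interface conserves sin θ / V, so sin θ_3 = V_3·sin θ₁/V₁.
sin θ_3 = 1131 × sin 15.8° / 522 = 0.5899.
θ_3 = arcsin 0.5899 = 36.15°.

36°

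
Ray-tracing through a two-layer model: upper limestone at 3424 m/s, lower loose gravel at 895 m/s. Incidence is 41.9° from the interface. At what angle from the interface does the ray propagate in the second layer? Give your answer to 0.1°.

78.8°

Convert to the normal: θ₁ = 90° − 41.9° = 48.1°.
Snell's law: sin θ₂ = (V₂/V₁)·sin θ₁ = (895/3424)·sin 48.1° = 0.1946.
θ₂ = sin⁻¹(0.1946) = 11.22° (from vertical).
From the interface: 90° − 11.22° = 78.78°.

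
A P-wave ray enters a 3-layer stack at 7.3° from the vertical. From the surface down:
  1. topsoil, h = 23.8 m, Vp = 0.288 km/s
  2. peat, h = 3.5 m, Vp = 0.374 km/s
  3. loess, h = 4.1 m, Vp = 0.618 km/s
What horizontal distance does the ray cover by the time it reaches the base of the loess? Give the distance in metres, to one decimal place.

4.8 m

Ray parameter p = sin 7.3° / 0.288 km/s = 4.4120e-01 s/km.
Layer 1: θ = 7.30°; offset = 23.8·tan 7.30° = 3.049 m.
Layer 2: sin θ = p·0.374 = 0.1650 → θ = 9.50°; offset = 3.5·tan 9.50° = 0.586 m.
Layer 3: sin θ = p·0.618 = 0.2727 → θ = 15.82°; offset = 4.1·tan 15.82° = 1.162 m.
Total horizontal offset = 4.796 m.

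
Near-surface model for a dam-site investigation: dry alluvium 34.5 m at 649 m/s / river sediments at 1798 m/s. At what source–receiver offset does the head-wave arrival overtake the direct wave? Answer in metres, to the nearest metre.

101 m

x_cross = 2h·√((V₂+V₁)/(V₂−V₁)).
(V₂+V₁)/(V₂−V₁) = (1798+649)/(1798−649) = 2.1297; √ = 1.4593.
x_cross = 2·34.5·1.4593 = 100.69 m.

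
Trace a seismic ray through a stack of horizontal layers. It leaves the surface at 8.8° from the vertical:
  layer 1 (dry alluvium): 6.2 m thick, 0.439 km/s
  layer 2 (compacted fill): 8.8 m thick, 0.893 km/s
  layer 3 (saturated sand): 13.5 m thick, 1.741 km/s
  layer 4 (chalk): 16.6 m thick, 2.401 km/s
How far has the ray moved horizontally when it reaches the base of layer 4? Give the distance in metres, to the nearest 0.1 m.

39.5 m

p = sin θ₁/V₁ = sin 8.8°/0.439 = 3.4849e-01 s/km is conserved through the stack.
Layer 1: θ = 8.80°; offset = 6.2·tan 8.80° = 0.960 m.
Layer 2: sin θ = p·0.893 = 0.3112 → θ = 18.13°; offset = 8.8·tan 18.13° = 2.882 m.
Layer 3: sin θ = p·1.741 = 0.6067 → θ = 37.35°; offset = 13.5·tan 37.35° = 10.304 m.
Layer 4: sin θ = p·2.401 = 0.8367 → θ = 56.80°; offset = 16.6·tan 56.80° = 25.363 m.
Total horizontal offset = 39.508 m.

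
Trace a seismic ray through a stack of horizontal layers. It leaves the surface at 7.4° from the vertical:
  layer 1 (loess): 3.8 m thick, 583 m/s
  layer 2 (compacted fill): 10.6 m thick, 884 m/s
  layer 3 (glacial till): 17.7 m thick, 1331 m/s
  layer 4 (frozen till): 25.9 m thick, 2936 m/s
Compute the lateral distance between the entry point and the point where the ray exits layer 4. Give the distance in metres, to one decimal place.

30.1 m

Ray parameter p = sin 7.4° / 583 m/s = 2.2092e-04 s/m.
Layer 1: θ = 7.40°; offset = 3.8·tan 7.40° = 0.494 m.
Layer 2: sin θ = p·884 = 0.1953 → θ = 11.26°; offset = 10.6·tan 11.26° = 2.111 m.
Layer 3: sin θ = p·1331 = 0.2940 → θ = 17.10°; offset = 17.7·tan 17.10° = 5.445 m.
Layer 4: sin θ = p·2936 = 0.6486 → θ = 40.44°; offset = 25.9·tan 40.44° = 22.072 m.
Summing the layer offsets gives 30.121 m.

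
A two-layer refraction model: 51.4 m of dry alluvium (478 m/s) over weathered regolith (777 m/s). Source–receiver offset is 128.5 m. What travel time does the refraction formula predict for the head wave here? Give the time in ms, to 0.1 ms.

334.9 ms

θ_c = arcsin(V₁/V₂) = arcsin(478/777) = 37.97°, cos θ_c = 0.7884.
Intercept time tᵢ = 2h cos θ_c / V₁ = 2·51.4·0.7884/478 = 0.16955 s.
t = x/V₂ + tᵢ = 128.5/777 + 0.16955 = 0.33493 s.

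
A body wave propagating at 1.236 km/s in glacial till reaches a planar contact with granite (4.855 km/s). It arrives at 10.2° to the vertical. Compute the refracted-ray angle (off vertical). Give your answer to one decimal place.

44.1°

Snell's law: sin θ₂ = (V₂/V₁)·sin θ₁ = (4.855/1.236)·sin 10.2° = 0.6956.
θ₂ = arcsin 0.6956 = 44.07° from the normal.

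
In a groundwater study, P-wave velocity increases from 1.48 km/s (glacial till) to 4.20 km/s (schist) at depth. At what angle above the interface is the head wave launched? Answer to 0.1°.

At critical incidence the refracted ray runs along the interface (θ₂ = 90°), so sin θ_c = V₁/V₂.
θ_c = arcsin(1.48/4.20) = arcsin 0.3524 = 20.63°.
Measured from the interface: 90° − 20.63° = 69.37°.

69.4°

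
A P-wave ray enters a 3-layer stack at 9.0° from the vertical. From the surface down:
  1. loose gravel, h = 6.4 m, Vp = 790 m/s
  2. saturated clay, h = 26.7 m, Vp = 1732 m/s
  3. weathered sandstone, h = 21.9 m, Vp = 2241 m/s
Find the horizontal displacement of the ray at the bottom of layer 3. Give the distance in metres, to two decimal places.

Apply Snell's law at each interface; in layer i the horizontal offset is hᵢ·tan θᵢ.
Layer 1: θ = 9.00°; offset = 6.4·tan 9.00° = 1.0137 m.
Layer 2: sin θ = 1732·sin 9.0°/790 = 0.3430, θ = 20.06°; offset = 26.7·tan 20.06° = 9.7485 m.
Layer 3: sin θ = 2241·sin 9.0°/790 = 0.4438, θ = 26.34°; offset = 21.9·tan 26.34° = 10.8446 m.
Σ offsets = 21.6067 m.

21.61 m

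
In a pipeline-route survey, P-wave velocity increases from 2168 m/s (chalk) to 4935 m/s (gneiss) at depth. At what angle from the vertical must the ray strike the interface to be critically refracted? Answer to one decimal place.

26.1°

At critical incidence the refracted ray runs along the interface (θ₂ = 90°), so sin θ_c = V₁/V₂.
θ_c = arcsin(2168/4935) = arcsin 0.4393 = 26.06°.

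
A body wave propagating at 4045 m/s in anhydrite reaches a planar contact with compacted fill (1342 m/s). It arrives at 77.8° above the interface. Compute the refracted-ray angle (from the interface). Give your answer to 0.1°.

Angle from the normal: 90° − 77.8° = 12.2°.
sin θ₁/V₁ = sin θ₂/V₂ ⇒ sin θ₂ = 1342·sin 12.2°/4045 = 1342·0.2113/4045 = 0.0701.
θ₂ = sin⁻¹(0.0701) = 4.02° (from vertical).
From the interface: 90° − 4.02° = 85.98°.

86.0°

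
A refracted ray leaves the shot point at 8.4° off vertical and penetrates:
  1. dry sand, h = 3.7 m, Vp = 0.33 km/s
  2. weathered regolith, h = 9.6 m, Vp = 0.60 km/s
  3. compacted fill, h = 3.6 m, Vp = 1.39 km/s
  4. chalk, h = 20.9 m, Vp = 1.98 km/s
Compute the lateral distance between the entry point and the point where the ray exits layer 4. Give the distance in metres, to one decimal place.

p = sin θ₁/V₁ = sin 8.4°/0.33 = 4.4268e-01 s/km is conserved through the stack.
Layer 1: θ = 8.40°; offset = 3.7·tan 8.40° = 0.546 m.
Layer 2: sin θ = p·0.60 = 0.2656 → θ = 15.40°; offset = 9.6·tan 15.40° = 2.645 m.
Layer 3: sin θ = p·1.39 = 0.6153 → θ = 37.98°; offset = 3.6·tan 37.98° = 2.810 m.
Layer 4: sin θ = p·1.98 = 0.8765 → θ = 61.22°; offset = 20.9·tan 61.22° = 38.053 m.
Total horizontal offset = 44.054 m.

44.1 m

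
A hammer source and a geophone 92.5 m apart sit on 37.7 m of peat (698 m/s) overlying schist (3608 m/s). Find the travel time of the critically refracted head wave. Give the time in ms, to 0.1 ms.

θ_c = arcsin(V₁/V₂) = arcsin(698/3608) = 11.15°, cos θ_c = 0.9811.
Intercept time tᵢ = 2h cos θ_c / V₁ = 2·37.7·0.9811/698 = 0.10598 s.
t = x/V₂ + tᵢ = 92.5/3608 + 0.10598 = 0.13162 s.

131.6 ms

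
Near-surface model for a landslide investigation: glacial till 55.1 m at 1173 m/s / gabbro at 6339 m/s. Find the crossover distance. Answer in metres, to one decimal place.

132.9 m

θ_c = arcsin(1173/6339) = 10.66°, so cos θ_c = 0.9827 and tᵢ = 2h cos θ_c/V₁ = 0.0923 s.
At crossover x/V₁ = x/V₂ + tᵢ ⇒ x = tᵢ/(1/V₁ − 1/V₂) = 0.09232/(8.5251e-04 − 1.5775e-04) = 132.89 m.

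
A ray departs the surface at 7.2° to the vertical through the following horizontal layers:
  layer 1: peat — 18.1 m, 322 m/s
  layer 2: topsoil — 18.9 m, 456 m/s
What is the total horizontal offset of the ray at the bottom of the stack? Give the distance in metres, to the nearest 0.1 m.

Ray parameter p = sin 7.2° / 322 m/s = 3.8923e-04 s/m.
Layer 1: θ = 7.20°; offset = 18.1·tan 7.20° = 2.287 m.
Layer 2: sin θ = p·456 = 0.1775 → θ = 10.22°; offset = 18.9·tan 10.22° = 3.409 m.
Σ offsets = 5.695 m.

5.7 m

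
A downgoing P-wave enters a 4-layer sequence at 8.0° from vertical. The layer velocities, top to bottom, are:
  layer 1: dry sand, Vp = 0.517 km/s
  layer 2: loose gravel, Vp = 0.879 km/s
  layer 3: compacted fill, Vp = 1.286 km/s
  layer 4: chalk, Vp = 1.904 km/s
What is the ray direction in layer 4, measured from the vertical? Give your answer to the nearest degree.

31°

Ray parameter p = sin 8.0° / 0.517 = 2.6919e-01 s/km.
sin θ_4 = p·V_4 = 2.6919e-01 × 1.904 = 0.5125.
θ_4 = 30.83° from the vertical.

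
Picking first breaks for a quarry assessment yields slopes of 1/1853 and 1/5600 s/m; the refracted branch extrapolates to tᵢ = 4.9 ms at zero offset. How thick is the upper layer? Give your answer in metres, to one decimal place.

4.8 m

θ_c = arcsin(1853/5600) = 19.32°; cos θ_c = 0.9437.
tᵢ = 2h cos θ_c/V₁ ⇒ h = tᵢ·V₁/(2 cos θ_c) = 0.0049·1853/(2·0.9437) = 4.81 m.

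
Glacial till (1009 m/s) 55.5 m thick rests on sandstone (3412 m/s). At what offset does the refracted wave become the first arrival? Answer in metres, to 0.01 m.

150.56 m

x_cross = 2h·√((V₂+V₁)/(V₂−V₁)).
(V₂+V₁)/(V₂−V₁) = (3412+1009)/(3412−1009) = 1.8398; √ = 1.3564.
x_cross = 2·55.5·1.3564 = 150.56 m.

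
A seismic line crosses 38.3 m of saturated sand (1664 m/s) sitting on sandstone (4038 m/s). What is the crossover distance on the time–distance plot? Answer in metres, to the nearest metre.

x_cross = 2h·√((V₂+V₁)/(V₂−V₁)).
(V₂+V₁)/(V₂−V₁) = (4038+1664)/(4038−1664) = 2.4019; √ = 1.5498.
x_cross = 2·38.3·1.5498 = 118.71 m.

119 m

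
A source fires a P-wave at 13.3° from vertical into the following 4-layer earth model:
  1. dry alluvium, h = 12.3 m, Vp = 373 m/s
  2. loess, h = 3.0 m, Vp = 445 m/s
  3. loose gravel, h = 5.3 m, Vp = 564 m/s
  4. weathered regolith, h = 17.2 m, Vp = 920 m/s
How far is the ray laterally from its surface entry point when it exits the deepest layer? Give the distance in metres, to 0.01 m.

17.58 m

Ray parameter p = sin 13.3° / 373 m/s = 6.1676e-04 s/m.
Layer 1: θ = 13.30°; offset = 12.3·tan 13.30° = 2.9076 m.
Layer 2: sin θ = p·445 = 0.2745 → θ = 15.93°; offset = 3.0·tan 15.93° = 0.8562 m.
Layer 3: sin θ = p·564 = 0.3479 → θ = 20.36°; offset = 5.3·tan 20.36° = 1.9664 m.
Layer 4: sin θ = p·920 = 0.5674 → θ = 34.57°; offset = 17.2·tan 34.57° = 11.8523 m.
Total horizontal offset = 17.5825 m.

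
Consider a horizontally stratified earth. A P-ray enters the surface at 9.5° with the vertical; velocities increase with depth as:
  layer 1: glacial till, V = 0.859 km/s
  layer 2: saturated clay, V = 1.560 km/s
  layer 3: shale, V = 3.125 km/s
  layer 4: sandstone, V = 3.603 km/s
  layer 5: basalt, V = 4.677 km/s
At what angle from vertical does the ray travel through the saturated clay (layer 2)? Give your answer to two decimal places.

17.44°

Ray parameter p = sin 9.5° / 0.859 = 1.9214e-01 s/km.
sin θ_2 = p·V_2 = 1.9214e-01 × 1.560 = 0.2997.
θ_2 = arcsin 0.2997 = 17.44°.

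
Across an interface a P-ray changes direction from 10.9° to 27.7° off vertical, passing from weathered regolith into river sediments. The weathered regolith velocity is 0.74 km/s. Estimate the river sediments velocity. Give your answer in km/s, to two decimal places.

Snell's law: sin 10.9°/V₁ = sin 27.7°/V₂.
V₂ = V₁·sin 27.7°/sin 10.9° = 0.74 × 2.4582 = 1.82 km/s.

1.82 km/s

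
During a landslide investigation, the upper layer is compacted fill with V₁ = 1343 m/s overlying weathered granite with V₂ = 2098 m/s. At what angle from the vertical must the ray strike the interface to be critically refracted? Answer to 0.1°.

Critical incidence: sin θ_c = V₁/V₂ = 1343/2098 = 0.6401.
θ_c = arcsin 0.6401 = 39.80°.

39.8°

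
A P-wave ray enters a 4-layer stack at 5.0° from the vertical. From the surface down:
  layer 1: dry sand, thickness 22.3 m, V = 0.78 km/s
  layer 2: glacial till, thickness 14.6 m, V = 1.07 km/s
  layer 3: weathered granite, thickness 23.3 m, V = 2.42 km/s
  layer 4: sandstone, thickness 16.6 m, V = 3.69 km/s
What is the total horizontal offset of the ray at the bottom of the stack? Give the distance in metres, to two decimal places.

17.77 m

Ray parameter p = sin 5.0° / 0.78 km/s = 1.1174e-01 s/km.
Layer 1: θ = 5.00°; offset = 22.3·tan 5.00° = 1.9510 m.
Layer 2: sin θ = p·1.07 = 0.1196 → θ = 6.87°; offset = 14.6·tan 6.87° = 1.7582 m.
Layer 3: sin θ = p·2.42 = 0.2704 → θ = 15.69°; offset = 23.3·tan 15.69° = 6.5443 m.
Layer 4: sin θ = p·3.69 = 0.4123 → θ = 24.35°; offset = 16.6·tan 24.35° = 7.5127 m.
Σ offsets = 17.7662 m.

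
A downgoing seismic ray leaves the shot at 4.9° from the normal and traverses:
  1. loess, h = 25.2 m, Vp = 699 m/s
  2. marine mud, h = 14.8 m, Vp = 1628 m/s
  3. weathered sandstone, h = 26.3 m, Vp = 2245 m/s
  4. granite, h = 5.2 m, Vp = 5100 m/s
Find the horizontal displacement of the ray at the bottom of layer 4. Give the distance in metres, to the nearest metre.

Ray parameter p = sin 4.9° / 699 m/s = 1.2220e-04 s/m.
Layer 1: θ = 4.90°; offset = 25.2·tan 4.90° = 2.160 m.
Layer 2: sin θ = p·1628 = 0.1989 → θ = 11.47°; offset = 14.8·tan 11.47° = 3.004 m.
Layer 3: sin θ = p·2245 = 0.2743 → θ = 15.92°; offset = 26.3·tan 15.92° = 7.503 m.
Layer 4: sin θ = p·5100 = 0.6232 → θ = 38.55°; offset = 5.2·tan 38.55° = 4.144 m.
Σ offsets = 16.812 m.

17 m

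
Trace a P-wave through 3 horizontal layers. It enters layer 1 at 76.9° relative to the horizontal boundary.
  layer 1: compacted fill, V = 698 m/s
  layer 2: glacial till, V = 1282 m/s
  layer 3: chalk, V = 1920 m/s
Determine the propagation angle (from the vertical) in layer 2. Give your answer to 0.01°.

24.60°

From the normal: θ₁ = 90° − 76.9° = 13.1°.
Snell's law across each interface conserves sin θ / V, so sin θ_2 = V_2·sin θ₁/V₁.
sin θ_2 = 1282 × sin 13.1° / 698 = 0.4163.
θ_2 = arcsin 0.4163 = 24.60°.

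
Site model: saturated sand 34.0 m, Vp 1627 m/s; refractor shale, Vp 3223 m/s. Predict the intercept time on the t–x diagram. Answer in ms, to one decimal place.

θ_c = arcsin(V₁/V₂) = arcsin(1627/3223) = 30.32°; cos θ_c = 0.8632.
tᵢ = 2h·cos θ_c / V₁ = 2·34.0·0.8632 / 1627 = 0.03608 s.

36.1 ms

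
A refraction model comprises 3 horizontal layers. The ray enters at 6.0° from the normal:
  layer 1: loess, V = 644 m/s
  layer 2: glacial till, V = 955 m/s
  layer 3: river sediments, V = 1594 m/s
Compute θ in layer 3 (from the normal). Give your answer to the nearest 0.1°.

Snell's law across each interface conserves sin θ / V, so sin θ_3 = V_3·sin θ₁/V₁.
sin θ_3 = 1594 × sin 6.0° / 644 = 0.2587.
θ_3 = 14.99° from the vertical.

15.0°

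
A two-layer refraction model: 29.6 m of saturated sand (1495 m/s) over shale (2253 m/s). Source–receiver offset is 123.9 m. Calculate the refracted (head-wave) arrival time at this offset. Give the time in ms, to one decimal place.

θ_c = arcsin(V₁/V₂) = arcsin(1495/2253) = 41.57°, cos θ_c = 0.7481.
Intercept time tᵢ = 2h cos θ_c / V₁ = 2·29.6·0.7481/1495 = 0.02962 s.
t = x/V₂ + tᵢ = 123.9/2253 + 0.02962 = 0.08462 s.

84.6 ms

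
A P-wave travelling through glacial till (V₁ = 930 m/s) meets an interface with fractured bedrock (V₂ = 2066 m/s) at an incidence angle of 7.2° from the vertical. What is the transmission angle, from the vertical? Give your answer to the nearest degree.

sin θ₁/V₁ = sin θ₂/V₂ ⇒ sin θ₂ = 2066·sin 7.2°/930 = 2066·0.1253/930 = 0.2784.
θ₂ = sin⁻¹(0.2784) = 16.17° (from vertical).

16°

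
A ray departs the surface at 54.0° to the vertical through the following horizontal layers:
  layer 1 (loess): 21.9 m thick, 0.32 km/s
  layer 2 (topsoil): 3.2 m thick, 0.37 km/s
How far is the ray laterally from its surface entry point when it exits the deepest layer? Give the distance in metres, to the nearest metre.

39 m

Apply Snell's law at each interface; in layer i the horizontal offset is hᵢ·tan θᵢ.
Layer 1: θ = 54.00°; offset = 21.9·tan 54.00° = 30.143 m.
Layer 2: sin θ = 0.37·sin 54.0°/0.32 = 0.9354, θ = 69.30°; offset = 3.2·tan 69.30° = 8.467 m.
Σ offsets = 38.610 m.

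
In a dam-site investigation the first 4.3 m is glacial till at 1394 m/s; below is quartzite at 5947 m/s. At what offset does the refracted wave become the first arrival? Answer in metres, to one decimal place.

x_cross = 2h·√((V₂+V₁)/(V₂−V₁)).
(V₂+V₁)/(V₂−V₁) = (5947+1394)/(5947−1394) = 1.6123; √ = 1.2698.
x_cross = 2·4.3·1.2698 = 10.92 m.

10.9 m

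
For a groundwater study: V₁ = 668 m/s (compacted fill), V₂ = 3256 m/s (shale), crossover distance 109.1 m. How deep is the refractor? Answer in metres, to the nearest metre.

x_cross = 2h·√((V₂+V₁)/(V₂−V₁)) → h = x_cross / (2·√((V₂+V₁)/(V₂−V₁))).
√((V₂+V₁)/(V₂−V₁)) = √((3256+668)/(3256−668)) = 1.2314.
h = 109.1 / (2·1.2314) = 44.30 m.

44 m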